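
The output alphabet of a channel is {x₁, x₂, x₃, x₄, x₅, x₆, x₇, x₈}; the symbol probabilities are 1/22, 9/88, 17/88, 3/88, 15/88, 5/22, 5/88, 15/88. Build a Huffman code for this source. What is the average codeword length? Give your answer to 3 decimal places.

Repeatedly combine the two least-probable nodes; the expected code length is the sum of the merged weights.
merge 3/88 + 1/22 → 7/88
merge 5/88 + 7/88 → 3/22
merge 9/88 + 3/22 → 21/88
merge 15/88 + 15/88 → 15/44
merge 17/88 + 5/22 → 37/88
merge 21/88 + 15/44 → 51/88
merge 37/88 + 51/88 → 1
L = 7/88 + 3/22 + 21/88 + 15/44 + 37/88 + 51/88 + 1 = 123/44 ≈ 2.795 bits/symbol.

2.795 bits/symbol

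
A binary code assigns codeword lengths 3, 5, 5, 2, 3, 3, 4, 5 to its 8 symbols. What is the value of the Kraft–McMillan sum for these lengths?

With common denominator 2^5 = 32: Σ 2^(−ℓᵢ) = 4/32 + 1/32 + 1/32 + 8/32 + 4/32 + 4/32 + 2/32 + 1/32 = 25/32 = 0.78125.

0.78125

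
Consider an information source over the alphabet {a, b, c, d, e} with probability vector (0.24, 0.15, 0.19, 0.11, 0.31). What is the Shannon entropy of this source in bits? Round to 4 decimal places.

H = −Σ pᵢ log₂ pᵢ.
−0.24·log₂(0.24) = 0.4941
−0.15·log₂(0.15) = 0.4105
−0.19·log₂(0.19) = 0.4552
−0.11·log₂(0.11) = 0.3503
−0.31·log₂(0.31) = 0.5238
Sum ≈ 2.2340 → 2.2340 bits.

2.2340 bits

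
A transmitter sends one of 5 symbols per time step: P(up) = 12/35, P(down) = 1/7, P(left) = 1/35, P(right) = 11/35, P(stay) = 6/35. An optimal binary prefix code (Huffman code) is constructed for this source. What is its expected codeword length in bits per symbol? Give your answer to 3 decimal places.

2.171 bits/symbol

Repeatedly combine the two least-probable nodes; the expected code length is the sum of the merged weights.
merge 1/35 + 1/7 → 6/35
merge 6/35 + 6/35 → 12/35
merge 11/35 + 12/35 → 23/35
merge 12/35 + 23/35 → 1
L = 6/35 + 12/35 + 23/35 + 1 = 76/35 ≈ 2.171 bits/symbol.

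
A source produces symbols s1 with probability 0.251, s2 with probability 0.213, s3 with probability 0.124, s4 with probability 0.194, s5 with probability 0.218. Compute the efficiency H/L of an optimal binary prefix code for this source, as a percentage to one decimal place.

98.7%

Entropy H = −Σ p log₂ p ≈ 2.2873 bits.
Huffman merges: 31/250+97/500→159/500; 213/1000+109/500→431/1000; 251/1000+159/500→569/1000; 431/1000+569/1000→1. L = 1159/500 ≈ 2.3180.
Efficiency = H/L = 2.2873/2.3180 = 98.7%.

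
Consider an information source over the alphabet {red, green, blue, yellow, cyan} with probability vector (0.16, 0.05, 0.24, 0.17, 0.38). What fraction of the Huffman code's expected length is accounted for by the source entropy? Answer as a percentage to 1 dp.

94.9%

Entropy H = −Σ p log₂ p ≈ 2.0983 bits.
Huffman merges: 1/20+4/25→21/100; 17/100+21/100→19/50; 6/25+19/50→31/50; 19/50+31/50→1. L = 221/100 ≈ 2.2100.
Efficiency = H/L = 2.0983/2.2100 = 94.9%.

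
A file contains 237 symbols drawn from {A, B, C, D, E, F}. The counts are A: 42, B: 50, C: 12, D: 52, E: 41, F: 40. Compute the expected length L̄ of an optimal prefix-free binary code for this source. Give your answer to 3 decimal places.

2.570 bits/symbol

Probabilities are the counts divided by 237.
Repeatedly combine the two least-probable nodes; the expected code length is the sum of the merged weights.
merge 4/79 + 40/237 → 52/237
merge 41/237 + 14/79 → 83/237
merge 50/237 + 52/237 → 34/79
merge 52/237 + 83/237 → 45/79
merge 34/79 + 45/79 → 1
L = 52/237 + 83/237 + 34/79 + 45/79 + 1 = 203/79 ≈ 2.570 bits/symbol.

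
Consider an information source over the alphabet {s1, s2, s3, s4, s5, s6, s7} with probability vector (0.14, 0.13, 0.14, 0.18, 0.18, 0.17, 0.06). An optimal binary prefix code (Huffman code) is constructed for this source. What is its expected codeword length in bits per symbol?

Repeatedly combine the two least-probable nodes; the expected code length is the sum of the merged weights.
merge 3/50 + 13/100 → 19/100
merge 7/50 + 7/50 → 7/25
merge 17/100 + 9/50 → 7/20
merge 9/50 + 19/100 → 37/100
merge 7/25 + 7/20 → 63/100
merge 37/100 + 63/100 → 1
L = 19/100 + 7/25 + 7/20 + 37/100 + 63/100 + 1 = 141/50 = 2.82 bits/symbol.

2.82 bits/symbol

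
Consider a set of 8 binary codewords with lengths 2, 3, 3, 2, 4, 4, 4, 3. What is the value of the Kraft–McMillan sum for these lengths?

1.0625

With common denominator 2^4 = 16: Σ 2^(−ℓᵢ) = 4/16 + 2/16 + 2/16 + 4/16 + 1/16 + 1/16 + 1/16 + 2/16 = 17/16 = 1.0625.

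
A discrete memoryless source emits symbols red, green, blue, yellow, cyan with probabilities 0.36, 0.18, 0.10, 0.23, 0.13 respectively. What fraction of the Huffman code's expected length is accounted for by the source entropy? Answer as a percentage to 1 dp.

Entropy H = −Σ p log₂ p ≈ 2.1784 bits.
Huffman merges: 1/10+13/100→23/100; 9/50+23/100→41/100; 23/100+9/25→59/100; 41/100+59/100→1. L = 223/100 ≈ 2.2300.
Efficiency = H/L = 2.1784/2.2300 = 97.7%.

97.7%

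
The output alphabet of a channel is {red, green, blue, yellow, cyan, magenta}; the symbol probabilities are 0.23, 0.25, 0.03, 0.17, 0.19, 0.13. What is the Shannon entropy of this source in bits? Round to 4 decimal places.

H = −Σ pᵢ log₂ pᵢ.
−0.23·log₂(0.23) = 0.4877
−0.25·log₂(0.25) = 0.5000
−0.03·log₂(0.03) = 0.1518
−0.17·log₂(0.17) = 0.4346
−0.19·log₂(0.19) = 0.4552
−0.13·log₂(0.13) = 0.3826
Sum ≈ 2.4119 → 2.4119 bits.

2.4119 bits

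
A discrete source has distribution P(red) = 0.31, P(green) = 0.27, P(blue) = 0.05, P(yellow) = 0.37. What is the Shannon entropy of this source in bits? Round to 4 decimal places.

1.7806 bits

H = −Σ pᵢ log₂ pᵢ.
−0.31·log₂(0.31) = 0.5238
−0.27·log₂(0.27) = 0.5100
−0.05·log₂(0.05) = 0.2161
−0.37·log₂(0.37) = 0.5307
Sum ≈ 1.7806 → 1.7806 bits.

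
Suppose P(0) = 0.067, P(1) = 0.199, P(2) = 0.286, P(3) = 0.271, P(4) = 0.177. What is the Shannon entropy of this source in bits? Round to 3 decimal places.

2.194 bits

H = −Σ pᵢ log₂ pᵢ.
−0.067·log₂(0.067) = 0.2613
−0.199·log₂(0.199) = 0.4635
−0.286·log₂(0.286) = 0.5165
−0.271·log₂(0.271) = 0.5105
−0.177·log₂(0.177) = 0.4422
Sum ≈ 2.1939 → 2.194 bits.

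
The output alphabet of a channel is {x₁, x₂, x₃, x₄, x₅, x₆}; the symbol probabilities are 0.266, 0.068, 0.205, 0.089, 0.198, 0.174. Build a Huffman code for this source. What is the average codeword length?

Repeatedly combine the two least-probable nodes; the expected code length is the sum of the merged weights.
merge 17/250 + 89/1000 → 157/1000
merge 157/1000 + 87/500 → 331/1000
merge 99/500 + 41/200 → 403/1000
merge 133/500 + 331/1000 → 597/1000
merge 403/1000 + 597/1000 → 1
L = 157/1000 + 331/1000 + 403/1000 + 597/1000 + 1 = 311/125 = 2.488 bits/symbol.

2.488 bits/symbol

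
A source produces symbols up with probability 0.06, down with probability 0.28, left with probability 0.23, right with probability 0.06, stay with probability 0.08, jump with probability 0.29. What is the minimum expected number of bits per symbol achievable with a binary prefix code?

Repeatedly combine the two least-probable nodes; the expected code length is the sum of the merged weights.
merge 3/50 + 3/50 → 3/25
merge 2/25 + 3/25 → 1/5
merge 1/5 + 23/100 → 43/100
merge 7/25 + 29/100 → 57/100
merge 43/100 + 57/100 → 1
L = 3/25 + 1/5 + 43/100 + 57/100 + 1 = 58/25 = 2.32 bits/symbol.

2.32 bits/symbol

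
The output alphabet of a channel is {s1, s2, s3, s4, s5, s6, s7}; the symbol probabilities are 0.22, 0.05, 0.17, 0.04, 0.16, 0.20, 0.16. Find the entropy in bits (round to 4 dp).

H = −Σ pᵢ log₂ pᵢ.
−0.22·log₂(0.22) = 0.4806
−0.05·log₂(0.05) = 0.2161
−0.17·log₂(0.17) = 0.4346
−0.04·log₂(0.04) = 0.1858
−0.16·log₂(0.16) = 0.4230
−0.20·log₂(0.20) = 0.4644
−0.16·log₂(0.16) = 0.4230
Sum ≈ 2.6274 → 2.6274 bits.

2.6274 bits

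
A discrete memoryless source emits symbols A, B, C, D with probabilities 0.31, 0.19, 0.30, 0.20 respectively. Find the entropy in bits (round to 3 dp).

H = −Σ pᵢ log₂ pᵢ.
−0.31·log₂(0.31) = 0.5238
−0.19·log₂(0.19) = 0.4552
−0.30·log₂(0.30) = 0.5211
−0.20·log₂(0.20) = 0.4644
Sum ≈ 1.9645 → 1.964 bits.

1.964 bits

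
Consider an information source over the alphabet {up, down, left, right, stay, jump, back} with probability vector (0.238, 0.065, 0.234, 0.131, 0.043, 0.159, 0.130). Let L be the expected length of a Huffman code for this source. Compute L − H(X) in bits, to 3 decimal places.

Entropy H = −Σ p log₂ p ≈ 2.6233 bits.
Huffman merges: 43/1000+13/200→27/250; 27/250+13/100→119/500; 131/1000+159/1000→29/100; 117/500+119/500→59/125; 119/500+29/100→66/125; 59/125+66/125→1. L = 659/250 ≈ 2.6360.
L − H = 2.6360 − 2.6233 = 0.013 bits.

0.013 bits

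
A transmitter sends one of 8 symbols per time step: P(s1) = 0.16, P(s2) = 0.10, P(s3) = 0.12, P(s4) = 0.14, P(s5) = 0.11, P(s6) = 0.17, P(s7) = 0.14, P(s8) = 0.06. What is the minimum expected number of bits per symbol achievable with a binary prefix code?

Repeatedly combine the two least-probable nodes; the expected code length is the sum of the merged weights.
merge 3/50 + 1/10 → 4/25
merge 11/100 + 3/25 → 23/100
merge 7/50 + 7/50 → 7/25
merge 4/25 + 4/25 → 8/25
merge 17/100 + 23/100 → 2/5
merge 7/25 + 8/25 → 3/5
merge 2/5 + 3/5 → 1
L = 4/25 + 23/100 + 7/25 + 8/25 + 2/5 + 3/5 + 1 = 299/100 = 2.99 bits/symbol.

2.99 bits/symbol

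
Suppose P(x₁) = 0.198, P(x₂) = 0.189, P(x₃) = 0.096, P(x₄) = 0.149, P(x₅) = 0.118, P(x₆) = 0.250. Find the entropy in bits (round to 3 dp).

2.514 bits

H = −Σ pᵢ log₂ pᵢ.
−0.198·log₂(0.198) = 0.4626
−0.189·log₂(0.189) = 0.4543
−0.096·log₂(0.096) = 0.3246
−0.149·log₂(0.149) = 0.4092
−0.118·log₂(0.118) = 0.3638
−0.250·log₂(0.250) = 0.5000
Sum ≈ 2.5145 → 2.514 bits.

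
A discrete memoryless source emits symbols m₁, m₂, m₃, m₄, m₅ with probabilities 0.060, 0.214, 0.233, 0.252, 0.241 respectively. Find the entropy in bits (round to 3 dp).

H = −Σ pᵢ log₂ pᵢ.
−0.060·log₂(0.060) = 0.2435
−0.214·log₂(0.214) = 0.4760
−0.233·log₂(0.233) = 0.4897
−0.252·log₂(0.252) = 0.5011
−0.241·log₂(0.241) = 0.4947
Sum ≈ 2.2051 → 2.205 bits.

2.205 bits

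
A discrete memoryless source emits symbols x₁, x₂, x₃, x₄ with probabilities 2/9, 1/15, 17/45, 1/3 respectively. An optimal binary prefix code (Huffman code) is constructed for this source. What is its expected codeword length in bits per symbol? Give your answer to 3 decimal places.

1.911 bits/symbol

Repeatedly combine the two least-probable nodes; the expected code length is the sum of the merged weights.
merge 1/15 + 2/9 → 13/45
merge 13/45 + 1/3 → 28/45
merge 17/45 + 28/45 → 1
L = 13/45 + 28/45 + 1 = 86/45 ≈ 1.911 bits/symbol.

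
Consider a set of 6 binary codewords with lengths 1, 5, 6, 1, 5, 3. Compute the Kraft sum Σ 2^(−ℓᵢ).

1.203125

With common denominator 2^6 = 64: Σ 2^(−ℓᵢ) = 32/64 + 2/64 + 1/64 + 32/64 + 2/64 + 8/64 = 77/64 = 1.203125.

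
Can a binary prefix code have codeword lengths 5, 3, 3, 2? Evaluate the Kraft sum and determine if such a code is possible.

With common denominator 2^5 = 32: Σ 2^(−ℓᵢ) = 1/32 + 4/32 + 4/32 + 8/32 = 17/32 = 0.53125.
Kraft's inequality requires Σ ≤ 1; here Σ = 0.53125 ≤ 1, so such a prefix code exists.

0.53125; yes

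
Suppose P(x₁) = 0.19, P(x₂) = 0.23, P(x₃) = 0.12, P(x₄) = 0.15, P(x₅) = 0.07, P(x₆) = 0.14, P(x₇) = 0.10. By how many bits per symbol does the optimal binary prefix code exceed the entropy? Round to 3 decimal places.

0.032 bits

Entropy H = −Σ p log₂ p ≈ 2.7184 bits.
Huffman merges: 7/100+1/10→17/100; 3/25+7/50→13/50; 3/20+17/100→8/25; 19/100+23/100→21/50; 13/50+8/25→29/50; 21/50+29/50→1. L = 11/4 ≈ 2.7500.
L − H = 2.7500 − 2.7184 = 0.032 bits.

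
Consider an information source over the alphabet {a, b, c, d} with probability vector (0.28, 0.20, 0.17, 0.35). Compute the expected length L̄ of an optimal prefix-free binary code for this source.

Repeatedly combine the two least-probable nodes; the expected code length is the sum of the merged weights.
merge 17/100 + 1/5 → 37/100
merge 7/25 + 7/20 → 63/100
merge 37/100 + 63/100 → 1
L = 37/100 + 63/100 + 1 = 2 bits/symbol.

2 bits/symbol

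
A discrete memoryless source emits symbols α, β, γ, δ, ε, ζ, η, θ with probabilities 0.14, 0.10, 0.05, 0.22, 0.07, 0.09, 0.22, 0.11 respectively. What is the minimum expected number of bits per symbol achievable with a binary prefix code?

2.87 bits/symbol

Repeatedly combine the two least-probable nodes; the expected code length is the sum of the merged weights.
merge 1/20 + 7/100 → 3/25
merge 9/100 + 1/10 → 19/100
merge 11/100 + 3/25 → 23/100
merge 7/50 + 19/100 → 33/100
merge 11/50 + 11/50 → 11/25
merge 23/100 + 33/100 → 14/25
merge 11/25 + 14/25 → 1
L = 3/25 + 19/100 + 23/100 + 33/100 + 11/25 + 14/25 + 1 = 287/100 = 2.87 bits/symbol.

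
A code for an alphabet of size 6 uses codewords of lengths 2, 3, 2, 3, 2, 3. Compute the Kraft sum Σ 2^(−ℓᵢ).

1.125

With common denominator 2^3 = 8: Σ 2^(−ℓᵢ) = 2/8 + 1/8 + 2/8 + 1/8 + 2/8 + 1/8 = 9/8 = 1.125.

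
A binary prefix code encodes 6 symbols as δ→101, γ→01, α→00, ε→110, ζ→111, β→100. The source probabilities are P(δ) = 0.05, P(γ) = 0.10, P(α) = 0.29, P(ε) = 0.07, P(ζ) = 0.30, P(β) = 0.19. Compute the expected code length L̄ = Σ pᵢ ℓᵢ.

L̄ = Σ pᵢ·ℓᵢ = 0.05·3 + 0.10·2 + 0.29·2 + 0.07·3 + 0.30·3 + 0.19·3 = 2.61 bits/symbol.

2.61 bits/symbol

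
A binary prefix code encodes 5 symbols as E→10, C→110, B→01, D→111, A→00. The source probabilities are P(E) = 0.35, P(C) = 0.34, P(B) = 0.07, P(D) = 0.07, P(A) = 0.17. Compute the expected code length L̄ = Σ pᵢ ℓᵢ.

2.41 bits/symbol

L̄ = Σ pᵢ·ℓᵢ = 0.35·2 + 0.34·3 + 0.07·2 + 0.07·3 + 0.17·2 = 2.41 bits/symbol.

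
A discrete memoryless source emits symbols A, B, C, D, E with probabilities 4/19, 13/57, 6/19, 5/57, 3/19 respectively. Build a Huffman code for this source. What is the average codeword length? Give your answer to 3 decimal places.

Repeatedly combine the two least-probable nodes; the expected code length is the sum of the merged weights.
merge 5/57 + 3/19 → 14/57
merge 4/19 + 13/57 → 25/57
merge 14/57 + 6/19 → 32/57
merge 25/57 + 32/57 → 1
L = 14/57 + 25/57 + 32/57 + 1 = 128/57 ≈ 2.246 bits/symbol.

2.246 bits/symbol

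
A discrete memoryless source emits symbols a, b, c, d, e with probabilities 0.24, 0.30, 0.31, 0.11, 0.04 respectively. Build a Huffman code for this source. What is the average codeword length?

Repeatedly combine the two least-probable nodes; the expected code length is the sum of the merged weights.
merge 1/25 + 11/100 → 3/20
merge 3/20 + 6/25 → 39/100
merge 3/10 + 31/100 → 61/100
merge 39/100 + 61/100 → 1
L = 3/20 + 39/100 + 61/100 + 1 = 43/20 = 2.15 bits/symbol.

2.15 bits/symbol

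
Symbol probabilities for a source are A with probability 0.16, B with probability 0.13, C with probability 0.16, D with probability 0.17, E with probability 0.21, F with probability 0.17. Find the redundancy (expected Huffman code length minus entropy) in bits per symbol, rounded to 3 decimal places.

Entropy H = −Σ p log₂ p ≈ 2.5707 bits.
Huffman merges: 13/100+4/25→29/100; 4/25+17/100→33/100; 17/100+21/100→19/50; 29/100+33/100→31/50; 19/50+31/50→1. L = 131/50 ≈ 2.6200.
L − H = 2.6200 − 2.5707 = 0.049 bits.

0.049 bits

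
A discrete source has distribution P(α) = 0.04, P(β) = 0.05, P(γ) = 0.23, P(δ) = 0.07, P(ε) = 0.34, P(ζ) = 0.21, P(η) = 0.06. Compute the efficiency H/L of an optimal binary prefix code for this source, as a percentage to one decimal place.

Entropy H = −Σ p log₂ p ≈ 2.4036 bits.
Huffman merges: 1/25+1/20→9/100; 3/50+7/100→13/100; 9/100+13/100→11/50; 21/100+11/50→43/100; 23/100+17/50→57/100; 43/100+57/100→1. L = 61/25 ≈ 2.4400.
Efficiency = H/L = 2.4036/2.4400 = 98.5%.

98.5%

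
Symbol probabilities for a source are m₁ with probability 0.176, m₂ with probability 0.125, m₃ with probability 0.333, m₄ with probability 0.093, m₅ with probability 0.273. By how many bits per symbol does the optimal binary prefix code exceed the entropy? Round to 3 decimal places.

Entropy H = −Σ p log₂ p ≈ 2.1744 bits.
Huffman merges: 93/1000+1/8→109/500; 22/125+109/500→197/500; 273/1000+333/1000→303/500; 197/500+303/500→1. L = 1109/500 ≈ 2.2180.
L − H = 2.2180 − 2.1744 = 0.044 bits.

0.044 bits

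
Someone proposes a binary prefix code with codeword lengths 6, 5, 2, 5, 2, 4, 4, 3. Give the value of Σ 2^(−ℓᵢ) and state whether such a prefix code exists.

0.828125; yes

With common denominator 2^6 = 64: Σ 2^(−ℓᵢ) = 1/64 + 2/64 + 16/64 + 2/64 + 16/64 + 4/64 + 4/64 + 8/64 = 53/64 = 0.828125.
Kraft's inequality requires Σ ≤ 1; here Σ = 0.828125 ≤ 1, so such a prefix code exists.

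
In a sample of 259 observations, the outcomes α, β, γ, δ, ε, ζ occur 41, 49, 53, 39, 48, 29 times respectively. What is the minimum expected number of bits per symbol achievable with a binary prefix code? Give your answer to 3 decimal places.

Probabilities are the counts divided by 259.
Repeatedly combine the two least-probable nodes; the expected code length is the sum of the merged weights.
merge 29/259 + 39/259 → 68/259
merge 41/259 + 48/259 → 89/259
merge 7/37 + 53/259 → 102/259
merge 68/259 + 89/259 → 157/259
merge 102/259 + 157/259 → 1
L = 68/259 + 89/259 + 102/259 + 157/259 + 1 = 675/259 ≈ 2.606 bits/symbol.

2.606 bits/symbol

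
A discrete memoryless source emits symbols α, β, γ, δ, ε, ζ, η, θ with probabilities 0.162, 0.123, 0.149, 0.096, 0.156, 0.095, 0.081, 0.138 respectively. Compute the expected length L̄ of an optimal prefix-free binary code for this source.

3 bits/symbol

Repeatedly combine the two least-probable nodes; the expected code length is the sum of the merged weights.
merge 81/1000 + 19/200 → 22/125
merge 12/125 + 123/1000 → 219/1000
merge 69/500 + 149/1000 → 287/1000
merge 39/250 + 81/500 → 159/500
merge 22/125 + 219/1000 → 79/200
merge 287/1000 + 159/500 → 121/200
merge 79/200 + 121/200 → 1
L = 22/125 + 219/1000 + 287/1000 + 159/500 + 79/200 + 121/200 + 1 = 3 bits/symbol.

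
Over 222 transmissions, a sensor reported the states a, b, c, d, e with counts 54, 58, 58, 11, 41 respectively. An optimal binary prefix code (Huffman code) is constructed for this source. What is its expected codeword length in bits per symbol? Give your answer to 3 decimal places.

2.234 bits/symbol

Probabilities are the counts divided by 222.
Repeatedly combine the two least-probable nodes; the expected code length is the sum of the merged weights.
merge 11/222 + 41/222 → 26/111
merge 26/111 + 9/37 → 53/111
merge 29/111 + 29/111 → 58/111
merge 53/111 + 58/111 → 1
L = 26/111 + 53/111 + 58/111 + 1 = 248/111 ≈ 2.234 bits/symbol.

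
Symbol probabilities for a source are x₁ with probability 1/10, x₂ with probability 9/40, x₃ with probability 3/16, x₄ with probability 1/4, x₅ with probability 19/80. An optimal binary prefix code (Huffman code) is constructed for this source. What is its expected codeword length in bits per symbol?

2.2875 bits/symbol

Repeatedly combine the two least-probable nodes; the expected code length is the sum of the merged weights.
merge 1/10 + 3/16 → 23/80
merge 9/40 + 19/80 → 37/80
merge 1/4 + 23/80 → 43/80
merge 37/80 + 43/80 → 1
L = 23/80 + 37/80 + 43/80 + 1 = 183/80 = 2.2875 bits/symbol.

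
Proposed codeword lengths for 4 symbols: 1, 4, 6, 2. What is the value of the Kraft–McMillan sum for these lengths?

0.828125

With common denominator 2^6 = 64: Σ 2^(−ℓᵢ) = 32/64 + 4/64 + 1/64 + 16/64 = 53/64 = 0.828125.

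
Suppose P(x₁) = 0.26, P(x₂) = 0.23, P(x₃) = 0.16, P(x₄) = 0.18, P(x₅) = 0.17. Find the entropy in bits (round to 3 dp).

2.296 bits

H = −Σ pᵢ log₂ pᵢ.
−0.26·log₂(0.26) = 0.5053
−0.23·log₂(0.23) = 0.4877
−0.16·log₂(0.16) = 0.4230
−0.18·log₂(0.18) = 0.4453
−0.17·log₂(0.17) = 0.4346
Sum ≈ 2.2959 → 2.296 bits.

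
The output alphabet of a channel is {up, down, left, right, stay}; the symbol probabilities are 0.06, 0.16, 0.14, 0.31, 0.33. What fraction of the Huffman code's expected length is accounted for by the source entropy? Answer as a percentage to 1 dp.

96.1%

Entropy H = −Σ p log₂ p ≈ 2.1153 bits.
Huffman merges: 3/50+7/50→1/5; 4/25+1/5→9/25; 31/100+33/100→16/25; 9/25+16/25→1. L = 11/5 ≈ 2.2000.
Efficiency = H/L = 2.1153/2.2000 = 96.1%.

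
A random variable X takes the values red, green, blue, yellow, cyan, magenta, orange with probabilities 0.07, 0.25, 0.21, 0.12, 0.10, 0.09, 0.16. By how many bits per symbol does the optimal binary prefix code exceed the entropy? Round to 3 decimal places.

Entropy H = −Σ p log₂ p ≈ 2.6763 bits.
Huffman merges: 7/100+9/100→4/25; 1/10+3/25→11/50; 4/25+4/25→8/25; 21/100+11/50→43/100; 1/4+8/25→57/100; 43/100+57/100→1. L = 27/10 ≈ 2.7000.
L − H = 2.7000 − 2.6763 = 0.024 bits.

0.024 bits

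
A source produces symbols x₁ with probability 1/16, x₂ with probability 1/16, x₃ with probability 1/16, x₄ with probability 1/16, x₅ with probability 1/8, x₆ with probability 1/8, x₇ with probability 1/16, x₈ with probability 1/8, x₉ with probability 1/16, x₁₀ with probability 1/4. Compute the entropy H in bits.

Each probability is a power of 1/2, so log₂(1/p) is an integer.
H = Σ p·log₂(1/p) = 1/16·4 + 1/16·4 + 1/16·4 + 1/16·4 + 1/8·3 + 1/8·3 + 1/16·4 + 1/8·3 + 1/16·4 + 1/4·2 = 3.125 bits.

3.125 bits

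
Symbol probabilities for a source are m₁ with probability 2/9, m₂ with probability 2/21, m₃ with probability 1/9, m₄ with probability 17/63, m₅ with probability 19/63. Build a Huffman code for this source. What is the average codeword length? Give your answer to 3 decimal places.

2.206 bits/symbol

Repeatedly combine the two least-probable nodes; the expected code length is the sum of the merged weights.
merge 2/21 + 1/9 → 13/63
merge 13/63 + 2/9 → 3/7
merge 17/63 + 19/63 → 4/7
merge 3/7 + 4/7 → 1
L = 13/63 + 3/7 + 4/7 + 1 = 139/63 ≈ 2.206 bits/symbol.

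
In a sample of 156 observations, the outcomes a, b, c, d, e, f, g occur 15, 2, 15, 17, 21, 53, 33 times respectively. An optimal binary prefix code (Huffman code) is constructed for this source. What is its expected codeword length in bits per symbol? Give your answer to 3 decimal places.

Probabilities are the counts divided by 156.
Repeatedly combine the two least-probable nodes; the expected code length is the sum of the merged weights.
merge 1/78 + 5/52 → 17/156
merge 5/52 + 17/156 → 8/39
merge 17/156 + 7/52 → 19/78
merge 8/39 + 11/52 → 5/12
merge 19/78 + 53/156 → 7/12
merge 5/12 + 7/12 → 1
L = 17/156 + 8/39 + 19/78 + 5/12 + 7/12 + 1 = 133/52 ≈ 2.558 bits/symbol.

2.558 bits/symbol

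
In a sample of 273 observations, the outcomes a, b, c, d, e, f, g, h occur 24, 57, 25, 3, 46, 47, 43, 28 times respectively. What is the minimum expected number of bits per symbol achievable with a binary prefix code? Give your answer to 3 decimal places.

Probabilities are the counts divided by 273.
Repeatedly combine the two least-probable nodes; the expected code length is the sum of the merged weights.
merge 1/91 + 8/91 → 9/91
merge 25/273 + 9/91 → 4/21
merge 4/39 + 43/273 → 71/273
merge 46/273 + 47/273 → 31/91
merge 4/21 + 19/91 → 109/273
merge 71/273 + 31/91 → 164/273
merge 109/273 + 164/273 → 1
L = 9/91 + 4/21 + 71/273 + 31/91 + 109/273 + 164/273 + 1 = 263/91 ≈ 2.890 bits/symbol.

2.890 bits/symbol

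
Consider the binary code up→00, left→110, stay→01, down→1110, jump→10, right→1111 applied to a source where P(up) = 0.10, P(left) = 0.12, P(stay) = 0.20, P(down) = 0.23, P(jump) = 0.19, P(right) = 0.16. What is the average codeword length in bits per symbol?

2.9 bits/symbol

L̄ = Σ pᵢ·ℓᵢ = 0.10·2 + 0.12·3 + 0.20·2 + 0.23·4 + 0.19·2 + 0.16·4 = 2.9 bits/symbol.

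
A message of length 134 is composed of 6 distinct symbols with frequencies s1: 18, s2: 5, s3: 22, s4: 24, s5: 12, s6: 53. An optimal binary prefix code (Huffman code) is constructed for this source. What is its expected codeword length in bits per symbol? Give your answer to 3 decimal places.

2.336 bits/symbol

Probabilities are the counts divided by 134.
Repeatedly combine the two least-probable nodes; the expected code length is the sum of the merged weights.
merge 5/134 + 6/67 → 17/134
merge 17/134 + 9/67 → 35/134
merge 11/67 + 12/67 → 23/67
merge 35/134 + 23/67 → 81/134
merge 53/134 + 81/134 → 1
L = 17/134 + 35/134 + 23/67 + 81/134 + 1 = 313/134 ≈ 2.336 bits/symbol.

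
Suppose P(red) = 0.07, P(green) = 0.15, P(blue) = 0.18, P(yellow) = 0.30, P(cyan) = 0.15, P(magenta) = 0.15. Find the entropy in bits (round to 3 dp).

H = −Σ pᵢ log₂ pᵢ.
−0.07·log₂(0.07) = 0.2686
−0.15·log₂(0.15) = 0.4105
−0.18·log₂(0.18) = 0.4453
−0.30·log₂(0.30) = 0.5211
−0.15·log₂(0.15) = 0.4105
−0.15·log₂(0.15) = 0.4105
Sum ≈ 2.4666 → 2.467 bits.

2.467 bits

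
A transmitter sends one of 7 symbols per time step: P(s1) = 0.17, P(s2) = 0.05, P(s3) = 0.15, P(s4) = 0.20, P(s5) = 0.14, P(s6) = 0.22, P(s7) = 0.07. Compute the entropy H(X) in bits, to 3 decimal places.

2.672 bits

H = −Σ pᵢ log₂ pᵢ.
−0.17·log₂(0.17) = 0.4346
−0.05·log₂(0.05) = 0.2161
−0.15·log₂(0.15) = 0.4105
−0.20·log₂(0.20) = 0.4644
−0.14·log₂(0.14) = 0.3971
−0.22·log₂(0.22) = 0.4806
−0.07·log₂(0.07) = 0.2686
Sum ≈ 2.6719 → 2.672 bits.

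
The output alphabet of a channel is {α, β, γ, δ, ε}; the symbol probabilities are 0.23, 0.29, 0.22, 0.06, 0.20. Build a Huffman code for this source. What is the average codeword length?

Repeatedly combine the two least-probable nodes; the expected code length is the sum of the merged weights.
merge 3/50 + 1/5 → 13/50
merge 11/50 + 23/100 → 9/20
merge 13/50 + 29/100 → 11/20
merge 9/20 + 11/20 → 1
L = 13/50 + 9/20 + 11/20 + 1 = 113/50 = 2.26 bits/symbol.

2.26 bits/symbol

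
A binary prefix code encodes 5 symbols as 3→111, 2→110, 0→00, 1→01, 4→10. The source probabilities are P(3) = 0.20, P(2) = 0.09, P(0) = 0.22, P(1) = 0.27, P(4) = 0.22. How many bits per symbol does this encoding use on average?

L̄ = Σ pᵢ·ℓᵢ = 0.20·3 + 0.09·3 + 0.22·2 + 0.27·2 + 0.22·2 = 2.29 bits/symbol.

2.29 bits/symbol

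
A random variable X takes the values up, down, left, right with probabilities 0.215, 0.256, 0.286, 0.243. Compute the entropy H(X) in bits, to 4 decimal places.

1.9925 bits

H = −Σ pᵢ log₂ pᵢ.
−0.215·log₂(0.215) = 0.4768
−0.256·log₂(0.256) = 0.5032
−0.286·log₂(0.286) = 0.5165
−0.243·log₂(0.243) = 0.4960
Sum ≈ 1.9925 → 1.9925 bits.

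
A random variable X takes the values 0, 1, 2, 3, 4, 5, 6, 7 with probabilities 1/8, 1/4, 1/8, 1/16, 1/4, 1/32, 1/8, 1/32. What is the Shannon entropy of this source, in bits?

2.6875 bits

Each probability is a power of 1/2, so log₂(1/p) is an integer.
H = Σ p·log₂(1/p) = 1/8·3 + 1/4·2 + 1/8·3 + 1/16·4 + 1/4·2 + 1/32·5 + 1/8·3 + 1/32·5 = 2.6875 bits.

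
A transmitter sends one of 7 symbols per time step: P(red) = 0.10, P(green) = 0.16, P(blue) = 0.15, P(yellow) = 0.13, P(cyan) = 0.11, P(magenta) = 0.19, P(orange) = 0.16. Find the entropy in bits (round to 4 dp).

2.7769 bits

H = −Σ pᵢ log₂ pᵢ.
−0.10·log₂(0.10) = 0.3322
−0.16·log₂(0.16) = 0.4230
−0.15·log₂(0.15) = 0.4105
−0.13·log₂(0.13) = 0.3826
−0.11·log₂(0.11) = 0.3503
−0.19·log₂(0.19) = 0.4552
−0.16·log₂(0.16) = 0.4230
Sum ≈ 2.7769 → 2.7769 bits.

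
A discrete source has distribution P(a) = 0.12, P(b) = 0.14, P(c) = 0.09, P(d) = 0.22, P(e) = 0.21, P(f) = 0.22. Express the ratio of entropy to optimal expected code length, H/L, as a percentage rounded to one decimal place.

98.1%

Entropy H = −Σ p log₂ p ≈ 2.5108 bits.
Huffman merges: 9/100+3/25→21/100; 7/50+21/100→7/20; 21/100+11/50→43/100; 11/50+7/20→57/100; 43/100+57/100→1. L = 64/25 ≈ 2.5600.
Efficiency = H/L = 2.5108/2.5600 = 98.1%.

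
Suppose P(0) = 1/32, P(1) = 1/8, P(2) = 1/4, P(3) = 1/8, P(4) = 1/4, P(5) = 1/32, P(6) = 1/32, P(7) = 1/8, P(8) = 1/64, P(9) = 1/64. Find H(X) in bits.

Each probability is a power of 1/2, so log₂(1/p) is an integer.
H = Σ p·log₂(1/p) = 1/32·5 + 1/8·3 + 1/4·2 + 1/8·3 + 1/4·2 + 1/32·5 + 1/32·5 + 1/8·3 + 1/64·6 + 1/64·6 = 2.78125 bits.

2.78125 bits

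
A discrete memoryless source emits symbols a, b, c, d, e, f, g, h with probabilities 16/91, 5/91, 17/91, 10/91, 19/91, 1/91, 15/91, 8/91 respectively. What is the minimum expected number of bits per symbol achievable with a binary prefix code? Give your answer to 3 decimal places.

2.824 bits/symbol

Repeatedly combine the two least-probable nodes; the expected code length is the sum of the merged weights.
merge 1/91 + 5/91 → 6/91
merge 6/91 + 8/91 → 2/13
merge 10/91 + 2/13 → 24/91
merge 15/91 + 16/91 → 31/91
merge 17/91 + 19/91 → 36/91
merge 24/91 + 31/91 → 55/91
merge 36/91 + 55/91 → 1
L = 6/91 + 2/13 + 24/91 + 31/91 + 36/91 + 55/91 + 1 = 257/91 ≈ 2.824 bits/symbol.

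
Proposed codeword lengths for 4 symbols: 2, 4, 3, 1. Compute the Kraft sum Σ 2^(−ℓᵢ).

With common denominator 2^4 = 16: Σ 2^(−ℓᵢ) = 4/16 + 1/16 + 2/16 + 8/16 = 15/16 = 0.9375.

0.9375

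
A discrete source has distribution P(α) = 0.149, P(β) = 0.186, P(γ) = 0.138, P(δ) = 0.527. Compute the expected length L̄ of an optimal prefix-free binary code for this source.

1.76 bits/symbol

Repeatedly combine the two least-probable nodes; the expected code length is the sum of the merged weights.
merge 69/500 + 149/1000 → 287/1000
merge 93/500 + 287/1000 → 473/1000
merge 473/1000 + 527/1000 → 1
L = 287/1000 + 473/1000 + 1 = 44/25 = 1.76 bits/symbol.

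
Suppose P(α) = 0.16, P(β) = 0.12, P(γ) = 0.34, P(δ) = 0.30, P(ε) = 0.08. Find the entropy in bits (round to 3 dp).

2.132 bits

H = −Σ pᵢ log₂ pᵢ.
−0.16·log₂(0.16) = 0.4230
−0.12·log₂(0.12) = 0.3671
−0.34·log₂(0.34) = 0.5292
−0.30·log₂(0.30) = 0.5211
−0.08·log₂(0.08) = 0.2915
Sum ≈ 2.1319 → 2.132 bits.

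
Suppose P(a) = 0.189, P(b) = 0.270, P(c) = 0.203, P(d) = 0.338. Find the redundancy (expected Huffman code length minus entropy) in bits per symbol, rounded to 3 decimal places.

Entropy H = −Σ p log₂ p ≈ 1.9602 bits.
Huffman merges: 189/1000+203/1000→49/125; 27/100+169/500→76/125; 49/125+76/125→1. L = 2 ≈ 2.0000.
L − H = 2.0000 − 1.9602 = 0.040 bits.

0.040 bits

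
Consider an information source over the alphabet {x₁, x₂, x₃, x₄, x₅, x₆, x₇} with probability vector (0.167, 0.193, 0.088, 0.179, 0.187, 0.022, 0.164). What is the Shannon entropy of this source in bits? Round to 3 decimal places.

H = −Σ pᵢ log₂ pᵢ.
−0.167·log₂(0.167) = 0.4312
−0.193·log₂(0.193) = 0.4581
−0.088·log₂(0.088) = 0.3086
−0.179·log₂(0.179) = 0.4443
−0.187·log₂(0.187) = 0.4523
−0.022·log₂(0.022) = 0.1211
−0.164·log₂(0.164) = 0.4278
Sum ≈ 2.6433 → 2.643 bits.

2.643 bits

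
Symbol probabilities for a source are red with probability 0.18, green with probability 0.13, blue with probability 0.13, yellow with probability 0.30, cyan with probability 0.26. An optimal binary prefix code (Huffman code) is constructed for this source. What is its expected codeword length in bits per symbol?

2.26 bits/symbol

Repeatedly combine the two least-probable nodes; the expected code length is the sum of the merged weights.
merge 13/100 + 13/100 → 13/50
merge 9/50 + 13/50 → 11/25
merge 13/50 + 3/10 → 14/25
merge 11/25 + 14/25 → 1
L = 13/50 + 11/25 + 14/25 + 1 = 113/50 = 2.26 bits/symbol.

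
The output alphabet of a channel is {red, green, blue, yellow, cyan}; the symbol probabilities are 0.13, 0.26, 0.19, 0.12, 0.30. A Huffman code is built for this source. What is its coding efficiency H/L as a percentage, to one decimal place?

Entropy H = −Σ p log₂ p ≈ 2.2313 bits.
Huffman merges: 3/25+13/100→1/4; 19/100+1/4→11/25; 13/50+3/10→14/25; 11/25+14/25→1. L = 9/4 ≈ 2.2500.
Efficiency = H/L = 2.2313/2.2500 = 99.2%.

99.2%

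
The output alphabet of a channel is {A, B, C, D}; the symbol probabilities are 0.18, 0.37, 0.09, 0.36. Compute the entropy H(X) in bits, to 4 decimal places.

H = −Σ pᵢ log₂ pᵢ.
−0.18·log₂(0.18) = 0.4453
−0.37·log₂(0.37) = 0.5307
−0.09·log₂(0.09) = 0.3127
−0.36·log₂(0.36) = 0.5306
Sum ≈ 1.8193 → 1.8193 bits.

1.8193 bits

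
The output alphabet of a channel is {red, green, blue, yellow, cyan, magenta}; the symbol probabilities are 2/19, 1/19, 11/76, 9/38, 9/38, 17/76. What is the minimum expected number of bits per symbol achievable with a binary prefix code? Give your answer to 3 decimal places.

Repeatedly combine the two least-probable nodes; the expected code length is the sum of the merged weights.
merge 1/19 + 2/19 → 3/19
merge 11/76 + 3/19 → 23/76
merge 17/76 + 9/38 → 35/76
merge 9/38 + 23/76 → 41/76
merge 35/76 + 41/76 → 1
L = 3/19 + 23/76 + 35/76 + 41/76 + 1 = 187/76 ≈ 2.461 bits/symbol.

2.461 bits/symbol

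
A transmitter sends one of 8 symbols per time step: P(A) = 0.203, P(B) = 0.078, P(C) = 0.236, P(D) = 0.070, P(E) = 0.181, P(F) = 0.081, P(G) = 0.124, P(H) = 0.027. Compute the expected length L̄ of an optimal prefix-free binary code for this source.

Repeatedly combine the two least-probable nodes; the expected code length is the sum of the merged weights.
merge 27/1000 + 7/100 → 97/1000
merge 39/500 + 81/1000 → 159/1000
merge 97/1000 + 31/250 → 221/1000
merge 159/1000 + 181/1000 → 17/50
merge 203/1000 + 221/1000 → 53/125
merge 59/250 + 17/50 → 72/125
merge 53/125 + 72/125 → 1
L = 97/1000 + 159/1000 + 221/1000 + 17/50 + 53/125 + 72/125 + 1 = 2817/1000 = 2.817 bits/symbol.

2.817 bits/symbol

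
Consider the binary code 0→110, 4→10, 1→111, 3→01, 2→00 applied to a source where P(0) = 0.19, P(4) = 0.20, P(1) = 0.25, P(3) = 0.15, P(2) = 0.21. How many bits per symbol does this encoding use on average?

L̄ = Σ pᵢ·ℓᵢ = 0.19·3 + 0.20·2 + 0.25·3 + 0.15·2 + 0.21·2 = 2.44 bits/symbol.

2.44 bits/symbol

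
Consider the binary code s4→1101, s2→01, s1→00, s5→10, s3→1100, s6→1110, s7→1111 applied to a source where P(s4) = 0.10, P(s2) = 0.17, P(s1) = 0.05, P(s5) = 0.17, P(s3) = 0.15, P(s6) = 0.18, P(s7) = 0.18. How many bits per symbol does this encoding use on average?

L̄ = Σ pᵢ·ℓᵢ = 0.10·4 + 0.17·2 + 0.05·2 + 0.17·2 + 0.15·4 + 0.18·4 + 0.18·4 = 3.22 bits/symbol.

3.22 bits/symbol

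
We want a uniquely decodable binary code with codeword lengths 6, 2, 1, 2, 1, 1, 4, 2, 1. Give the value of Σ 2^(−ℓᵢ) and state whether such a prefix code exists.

With common denominator 2^6 = 64: Σ 2^(−ℓᵢ) = 1/64 + 16/64 + 32/64 + 16/64 + 32/64 + 32/64 + 4/64 + 16/64 + 32/64 = 181/64 = 2.828125.
Kraft's inequality requires Σ ≤ 1; here Σ = 2.828125 > 1, so no such prefix code exists.

2.828125; no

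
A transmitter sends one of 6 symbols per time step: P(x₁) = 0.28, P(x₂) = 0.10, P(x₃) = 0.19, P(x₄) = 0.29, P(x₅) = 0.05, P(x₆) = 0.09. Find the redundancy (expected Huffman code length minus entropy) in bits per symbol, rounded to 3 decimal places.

Entropy H = −Σ p log₂ p ≈ 2.3483 bits.
Huffman merges: 1/20+9/100→7/50; 1/10+7/50→6/25; 19/100+6/25→43/100; 7/25+29/100→57/100; 43/100+57/100→1. L = 119/50 ≈ 2.3800.
L − H = 2.3800 − 2.3483 = 0.032 bits.

0.032 bits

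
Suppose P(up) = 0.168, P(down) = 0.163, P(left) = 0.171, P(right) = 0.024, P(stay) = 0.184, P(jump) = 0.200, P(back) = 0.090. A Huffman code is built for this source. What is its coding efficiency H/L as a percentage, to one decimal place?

97.1%

Entropy H = −Σ p log₂ p ≈ 2.6502 bits.
Huffman merges: 3/125+9/100→57/500; 57/500+163/1000→277/1000; 21/125+171/1000→339/1000; 23/125+1/5→48/125; 277/1000+339/1000→77/125; 48/125+77/125→1. L = 273/100 ≈ 2.7300.
Efficiency = H/L = 2.6502/2.7300 = 97.1%.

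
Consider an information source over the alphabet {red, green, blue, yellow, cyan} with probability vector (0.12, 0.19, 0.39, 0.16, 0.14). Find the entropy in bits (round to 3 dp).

H = −Σ pᵢ log₂ pᵢ.
−0.12·log₂(0.12) = 0.3671
−0.19·log₂(0.19) = 0.4552
−0.39·log₂(0.39) = 0.5298
−0.16·log₂(0.16) = 0.4230
−0.14·log₂(0.14) = 0.3971
Sum ≈ 2.1722 → 2.172 bits.

2.172 bits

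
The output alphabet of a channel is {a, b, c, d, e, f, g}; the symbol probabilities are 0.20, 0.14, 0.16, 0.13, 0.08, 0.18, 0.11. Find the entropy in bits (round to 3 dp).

H = −Σ pᵢ log₂ pᵢ.
−0.20·log₂(0.20) = 0.4644
−0.14·log₂(0.14) = 0.3971
−0.16·log₂(0.16) = 0.4230
−0.13·log₂(0.13) = 0.3826
−0.08·log₂(0.08) = 0.2915
−0.18·log₂(0.18) = 0.4453
−0.11·log₂(0.11) = 0.3503
Sum ≈ 2.7543 → 2.754 bits.

2.754 bits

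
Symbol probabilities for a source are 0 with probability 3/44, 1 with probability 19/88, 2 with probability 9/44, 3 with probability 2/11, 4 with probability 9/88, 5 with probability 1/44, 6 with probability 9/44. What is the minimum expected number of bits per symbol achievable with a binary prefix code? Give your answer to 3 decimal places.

Repeatedly combine the two least-probable nodes; the expected code length is the sum of the merged weights.
merge 1/44 + 3/44 → 1/11
merge 1/11 + 9/88 → 17/88
merge 2/11 + 17/88 → 3/8
merge 9/44 + 9/44 → 9/22
merge 19/88 + 3/8 → 13/22
merge 9/22 + 13/22 → 1
L = 1/11 + 17/88 + 3/8 + 9/22 + 13/22 + 1 = 117/44 ≈ 2.659 bits/symbol.

2.659 bits/symbol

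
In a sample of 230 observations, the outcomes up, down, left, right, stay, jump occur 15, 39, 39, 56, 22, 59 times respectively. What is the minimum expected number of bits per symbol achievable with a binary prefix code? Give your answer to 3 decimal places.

2.491 bits/symbol

Probabilities are the counts divided by 230.
Repeatedly combine the two least-probable nodes; the expected code length is the sum of the merged weights.
merge 3/46 + 11/115 → 37/230
merge 37/230 + 39/230 → 38/115
merge 39/230 + 28/115 → 19/46
merge 59/230 + 38/115 → 27/46
merge 19/46 + 27/46 → 1
L = 37/230 + 38/115 + 19/46 + 27/46 + 1 = 573/230 ≈ 2.491 bits/symbol.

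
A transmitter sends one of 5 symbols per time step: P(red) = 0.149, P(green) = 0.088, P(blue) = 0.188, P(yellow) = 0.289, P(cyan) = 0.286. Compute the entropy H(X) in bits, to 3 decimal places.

2.205 bits

H = −Σ pᵢ log₂ pᵢ.
−0.149·log₂(0.149) = 0.4092
−0.088·log₂(0.088) = 0.3086
−0.188·log₂(0.188) = 0.4533
−0.289·log₂(0.289) = 0.5176
−0.286·log₂(0.286) = 0.5165
Sum ≈ 2.2052 → 2.205 bits.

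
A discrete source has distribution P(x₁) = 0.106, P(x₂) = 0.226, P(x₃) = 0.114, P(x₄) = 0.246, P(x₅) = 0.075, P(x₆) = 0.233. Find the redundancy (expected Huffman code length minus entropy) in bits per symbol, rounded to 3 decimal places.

Entropy H = −Σ p log₂ p ≈ 2.4529 bits.
Huffman merges: 3/40+53/500→181/1000; 57/500+181/1000→59/200; 113/500+233/1000→459/1000; 123/500+59/200→541/1000; 459/1000+541/1000→1. L = 619/250 ≈ 2.4760.
L − H = 2.4760 − 2.4529 = 0.023 bits.

0.023 bits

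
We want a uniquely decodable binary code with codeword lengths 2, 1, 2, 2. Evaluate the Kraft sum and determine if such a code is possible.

With common denominator 2^2 = 4: Σ 2^(−ℓᵢ) = 1/4 + 2/4 + 1/4 + 1/4 = 5/4 = 1.25.
Kraft's inequality requires Σ ≤ 1; here Σ = 1.25 > 1, so no such prefix code exists.

1.25; no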